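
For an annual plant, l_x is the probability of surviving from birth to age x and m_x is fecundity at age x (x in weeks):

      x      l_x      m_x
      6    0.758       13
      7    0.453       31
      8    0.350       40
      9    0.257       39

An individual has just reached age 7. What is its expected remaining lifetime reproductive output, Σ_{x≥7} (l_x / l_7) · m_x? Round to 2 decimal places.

84.03

l_7 = 0.453. Conditional survival from age 7 to x is l_x / l_7.
  x=7: (0.453/0.453) × 31 = 31.0000
  x=8: (0.350/0.453) × 40 = 30.9051
  x=9: (0.257/0.453) × 39 = 22.1258
Sum = 31.0000 + 30.9051 + 22.1258 = 84.0309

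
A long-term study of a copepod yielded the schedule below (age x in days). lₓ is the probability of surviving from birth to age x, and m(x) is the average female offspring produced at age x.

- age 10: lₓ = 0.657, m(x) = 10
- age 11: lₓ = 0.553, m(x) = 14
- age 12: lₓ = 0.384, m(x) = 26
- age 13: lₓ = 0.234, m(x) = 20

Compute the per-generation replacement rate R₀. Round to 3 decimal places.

R₀ = Σ lₓ m(x):
  age 10: 0.657 × 10 = 6.5700
  age 11: 0.553 × 14 = 7.7420
  age 12: 0.384 × 26 = 9.9840
  age 13: 0.234 × 20 = 4.6800
R₀ = 6.5700 + 7.7420 + 9.9840 + 4.6800 = 28.9760

28.976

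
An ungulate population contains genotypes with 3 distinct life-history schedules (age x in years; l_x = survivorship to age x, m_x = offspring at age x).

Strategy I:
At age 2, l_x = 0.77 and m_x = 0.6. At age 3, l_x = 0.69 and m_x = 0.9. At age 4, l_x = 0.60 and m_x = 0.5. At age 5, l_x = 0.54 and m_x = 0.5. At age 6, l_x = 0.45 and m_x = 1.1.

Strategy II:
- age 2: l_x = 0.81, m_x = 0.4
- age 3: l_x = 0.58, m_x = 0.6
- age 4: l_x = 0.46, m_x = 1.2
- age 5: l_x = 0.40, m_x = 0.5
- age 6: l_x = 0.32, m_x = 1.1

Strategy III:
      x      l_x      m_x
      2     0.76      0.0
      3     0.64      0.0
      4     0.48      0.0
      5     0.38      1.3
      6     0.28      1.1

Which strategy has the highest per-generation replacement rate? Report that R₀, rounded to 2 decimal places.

Strategy I: R₀ = 0.77×0.6 + 0.69×0.9 + 0.60×0.5 + 0.54×0.5 + 0.45×1.1 = 2.1480
Strategy II: R₀ = 0.81×0.4 + 0.58×0.6 + 0.46×1.2 + 0.40×0.5 + 0.32×1.1 = 1.7760
Strategy III: R₀ = 0.76×0.0 + 0.64×0.0 + 0.48×0.0 + 0.38×1.3 + 0.28×1.1 = 0.8020
Highest R₀: strategy I with 2.1480.

2.15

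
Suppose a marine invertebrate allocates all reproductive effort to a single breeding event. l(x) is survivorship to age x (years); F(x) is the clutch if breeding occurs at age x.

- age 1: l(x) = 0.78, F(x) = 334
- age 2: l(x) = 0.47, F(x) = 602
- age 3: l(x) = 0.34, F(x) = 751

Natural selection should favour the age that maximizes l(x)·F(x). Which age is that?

Expected offspring if breeding at age x = l(x) × F(x):
  age 1: 0.78 × 334 = 260.520
  age 2: 0.47 × 602 = 282.940
  age 3: 0.34 × 751 = 255.340
Maximum at age 2 (282.940).

2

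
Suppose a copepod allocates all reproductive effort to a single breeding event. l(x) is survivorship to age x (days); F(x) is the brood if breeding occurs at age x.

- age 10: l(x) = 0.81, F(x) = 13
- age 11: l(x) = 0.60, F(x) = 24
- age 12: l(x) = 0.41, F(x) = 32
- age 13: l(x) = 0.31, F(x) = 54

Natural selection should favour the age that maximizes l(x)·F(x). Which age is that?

13

Expected offspring if breeding at age x = l(x) × F(x):
  age 10: 0.81 × 13 = 10.530
  age 11: 0.60 × 24 = 14.400
  age 12: 0.41 × 32 = 13.120
  age 13: 0.31 × 54 = 16.740
Maximum at age 13 (16.740).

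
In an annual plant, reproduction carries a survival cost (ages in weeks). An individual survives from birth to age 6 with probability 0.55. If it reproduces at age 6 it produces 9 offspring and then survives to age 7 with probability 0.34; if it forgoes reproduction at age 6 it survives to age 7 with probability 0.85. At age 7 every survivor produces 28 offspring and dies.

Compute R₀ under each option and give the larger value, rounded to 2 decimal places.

13.09

breed at age 6: R₀ = 0.55 × (9 + 0.34 × 28) = 0.55 × 18.5200 = 10.1860
delay to age 7: R₀ = 0.55 × (0.85 × 28) = 0.55 × 23.8000 = 13.0900
Higher: delay to age 7 (13.0900).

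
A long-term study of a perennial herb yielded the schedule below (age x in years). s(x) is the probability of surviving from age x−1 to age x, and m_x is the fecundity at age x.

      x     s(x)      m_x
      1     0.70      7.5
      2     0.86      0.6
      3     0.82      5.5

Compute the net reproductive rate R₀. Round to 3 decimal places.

Survivorship from birth: l_x = s_1·s_2·…·s_x.
  l_1 = 0.70000
  l_2 = 0.60200
  l_3 = 0.49364
R₀ = Σ l_x m_x:
  age 1: 0.70000 × 7.5 = 5.2500
  age 2: 0.60200 × 0.6 = 0.3612
  age 3: 0.49364 × 5.5 = 2.7150
R₀ = 5.2500 + 0.3612 + 2.7150 = 8.3262

8.326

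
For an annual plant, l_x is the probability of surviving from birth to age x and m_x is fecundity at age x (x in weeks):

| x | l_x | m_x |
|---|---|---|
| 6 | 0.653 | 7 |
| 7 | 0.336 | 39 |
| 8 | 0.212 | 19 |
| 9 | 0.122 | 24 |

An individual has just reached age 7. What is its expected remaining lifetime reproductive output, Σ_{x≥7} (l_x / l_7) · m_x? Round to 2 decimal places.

59.70

l_7 = 0.336. Conditional survival from age 7 to x is l_x / l_7.
  x=7: (0.336/0.336) × 39 = 39.0000
  x=8: (0.212/0.336) × 19 = 11.9881
  x=9: (0.122/0.336) × 24 = 8.7143
Sum = 39.0000 + 11.9881 + 8.7143 = 59.7024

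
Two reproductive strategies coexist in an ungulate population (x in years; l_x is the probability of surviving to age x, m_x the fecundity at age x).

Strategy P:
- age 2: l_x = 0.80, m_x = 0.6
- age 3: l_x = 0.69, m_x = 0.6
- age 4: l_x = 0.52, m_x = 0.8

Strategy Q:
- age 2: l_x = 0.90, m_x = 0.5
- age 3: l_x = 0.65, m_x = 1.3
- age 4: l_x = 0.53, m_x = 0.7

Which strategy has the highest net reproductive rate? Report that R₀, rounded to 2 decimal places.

1.67

Strategy P: R₀ = 0.80×0.6 + 0.69×0.6 + 0.52×0.8 = 1.3100
Strategy Q: R₀ = 0.90×0.5 + 0.65×1.3 + 0.53×0.7 = 1.6660
Highest R₀: strategy Q with 1.6660.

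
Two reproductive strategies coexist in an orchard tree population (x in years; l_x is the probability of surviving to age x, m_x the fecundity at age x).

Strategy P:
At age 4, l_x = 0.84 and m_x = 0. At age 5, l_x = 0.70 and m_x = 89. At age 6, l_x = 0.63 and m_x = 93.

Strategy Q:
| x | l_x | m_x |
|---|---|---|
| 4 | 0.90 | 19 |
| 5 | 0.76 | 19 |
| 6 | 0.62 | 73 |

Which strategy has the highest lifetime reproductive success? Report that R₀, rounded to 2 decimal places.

Strategy P: R₀ = 0.84×0 + 0.70×89 + 0.63×93 = 120.8900
Strategy Q: R₀ = 0.90×19 + 0.76×19 + 0.62×73 = 76.8000
Highest R₀: strategy P with 120.8900.

120.89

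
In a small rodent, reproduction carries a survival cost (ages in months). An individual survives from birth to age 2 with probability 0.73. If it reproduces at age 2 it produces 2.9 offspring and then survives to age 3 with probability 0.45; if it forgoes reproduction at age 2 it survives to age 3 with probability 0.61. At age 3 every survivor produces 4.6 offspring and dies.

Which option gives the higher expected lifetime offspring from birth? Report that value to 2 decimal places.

breed at age 2: R₀ = 0.73 × (2.9 + 0.45 × 4.6) = 0.73 × 4.9700 = 3.6281
delay to age 3: R₀ = 0.73 × (0.61 × 4.6) = 0.73 × 2.8060 = 2.0484
Higher: breed at age 2 (3.6281).

3.63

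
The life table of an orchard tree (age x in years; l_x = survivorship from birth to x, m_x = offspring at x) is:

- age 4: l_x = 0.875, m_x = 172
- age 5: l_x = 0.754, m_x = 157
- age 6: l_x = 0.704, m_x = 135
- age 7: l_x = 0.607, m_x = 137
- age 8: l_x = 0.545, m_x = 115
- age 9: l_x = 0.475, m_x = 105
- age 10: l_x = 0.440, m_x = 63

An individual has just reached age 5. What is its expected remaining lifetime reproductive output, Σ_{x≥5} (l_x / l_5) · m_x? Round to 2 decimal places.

l_5 = 0.754. Conditional survival from age 5 to x is l_x / l_5.
  x=5: (0.754/0.754) × 157 = 157.0000
  x=6: (0.704/0.754) × 135 = 126.0477
  x=7: (0.607/0.754) × 137 = 110.2905
  x=8: (0.545/0.754) × 115 = 83.1233
  x=9: (0.475/0.754) × 105 = 66.1472
  x=10: (0.440/0.754) × 63 = 36.7639
Sum = 157.0000 + 126.0477 + 110.2905 + 83.1233 + 66.1472 + 36.7639 = 579.3727

579.37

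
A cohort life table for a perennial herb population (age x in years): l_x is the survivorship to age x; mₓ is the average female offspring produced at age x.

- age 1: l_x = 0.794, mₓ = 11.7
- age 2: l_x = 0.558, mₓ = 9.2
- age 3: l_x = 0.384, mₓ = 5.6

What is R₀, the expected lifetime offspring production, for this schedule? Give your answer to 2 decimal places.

16.57

R₀ = Σ l_x mₓ:
  age 1: 0.794 × 11.7 = 9.2898
  age 2: 0.558 × 9.2 = 5.1336
  age 3: 0.384 × 5.6 = 2.1504
R₀ = 9.2898 + 5.1336 + 2.1504 = 16.5738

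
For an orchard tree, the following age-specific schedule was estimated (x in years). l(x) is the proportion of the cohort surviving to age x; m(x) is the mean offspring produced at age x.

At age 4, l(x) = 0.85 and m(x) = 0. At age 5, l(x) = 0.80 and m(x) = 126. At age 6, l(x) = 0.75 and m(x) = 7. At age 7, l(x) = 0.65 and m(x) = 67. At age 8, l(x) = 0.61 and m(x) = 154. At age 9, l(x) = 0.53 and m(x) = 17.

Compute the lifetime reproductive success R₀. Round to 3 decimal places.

R₀ = Σ l(x) m(x):
  age 4: 0.85 × 0 = 0.0000
  age 5: 0.80 × 126 = 100.8000
  age 6: 0.75 × 7 = 5.2500
  age 7: 0.65 × 67 = 43.5500
  age 8: 0.61 × 154 = 93.9400
  age 9: 0.53 × 17 = 9.0100
R₀ = 0.0000 + 100.8000 + 5.2500 + 43.5500 + 93.9400 + 9.0100 = 252.5500

252.550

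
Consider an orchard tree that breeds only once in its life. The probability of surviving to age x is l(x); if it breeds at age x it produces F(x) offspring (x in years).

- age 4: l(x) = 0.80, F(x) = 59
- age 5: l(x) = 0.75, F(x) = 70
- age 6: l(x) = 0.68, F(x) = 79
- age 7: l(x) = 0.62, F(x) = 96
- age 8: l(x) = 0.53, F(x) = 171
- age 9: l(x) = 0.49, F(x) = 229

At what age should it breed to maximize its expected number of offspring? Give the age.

Expected offspring if breeding at age x = l(x) × F(x):
  age 4: 0.80 × 59 = 47.200
  age 5: 0.75 × 70 = 52.500
  age 6: 0.68 × 79 = 53.720
  age 7: 0.62 × 96 = 59.520
  age 8: 0.53 × 171 = 90.630
  age 9: 0.49 × 229 = 112.210
Maximum at age 9 (112.210).

9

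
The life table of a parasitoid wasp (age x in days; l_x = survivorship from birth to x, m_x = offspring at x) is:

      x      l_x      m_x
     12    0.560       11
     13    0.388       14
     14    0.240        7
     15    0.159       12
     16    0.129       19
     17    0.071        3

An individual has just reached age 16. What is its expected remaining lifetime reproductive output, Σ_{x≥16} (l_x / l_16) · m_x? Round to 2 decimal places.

l_16 = 0.129. Conditional survival from age 16 to x is l_x / l_16.
  x=16: (0.129/0.129) × 19 = 19.0000
  x=17: (0.071/0.129) × 3 = 1.6512
Sum = 19.0000 + 1.6512 = 20.6512

20.65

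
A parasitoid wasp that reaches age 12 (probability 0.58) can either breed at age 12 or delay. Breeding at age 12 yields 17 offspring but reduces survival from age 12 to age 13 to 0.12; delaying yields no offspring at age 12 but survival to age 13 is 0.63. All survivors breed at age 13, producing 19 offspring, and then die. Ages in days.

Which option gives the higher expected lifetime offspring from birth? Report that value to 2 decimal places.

breed at age 12: R₀ = 0.58 × (17 + 0.12 × 19) = 0.58 × 19.2800 = 11.1824
delay to age 13: R₀ = 0.58 × (0.63 × 19) = 0.58 × 11.9700 = 6.9426
Higher: breed at age 12 (11.1824).

11.18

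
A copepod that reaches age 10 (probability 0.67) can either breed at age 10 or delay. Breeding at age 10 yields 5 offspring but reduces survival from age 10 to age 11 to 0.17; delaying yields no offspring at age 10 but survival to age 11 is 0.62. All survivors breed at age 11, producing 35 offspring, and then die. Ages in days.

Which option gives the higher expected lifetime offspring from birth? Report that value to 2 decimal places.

breed at age 10: R₀ = 0.67 × (5 + 0.17 × 35) = 0.67 × 10.9500 = 7.3365
delay to age 11: R₀ = 0.67 × (0.62 × 35) = 0.67 × 21.7000 = 14.5390
Higher: delay to age 11 (14.5390).

14.54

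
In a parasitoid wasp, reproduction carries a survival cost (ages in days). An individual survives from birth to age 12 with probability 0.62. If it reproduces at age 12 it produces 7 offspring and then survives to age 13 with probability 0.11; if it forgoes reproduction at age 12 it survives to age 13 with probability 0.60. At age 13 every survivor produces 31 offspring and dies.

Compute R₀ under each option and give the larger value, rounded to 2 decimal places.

11.53

breed at age 12: R₀ = 0.62 × (7 + 0.11 × 31) = 0.62 × 10.4100 = 6.4542
delay to age 13: R₀ = 0.62 × (0.60 × 31) = 0.62 × 18.6000 = 11.5320
Higher: delay to age 13 (11.5320).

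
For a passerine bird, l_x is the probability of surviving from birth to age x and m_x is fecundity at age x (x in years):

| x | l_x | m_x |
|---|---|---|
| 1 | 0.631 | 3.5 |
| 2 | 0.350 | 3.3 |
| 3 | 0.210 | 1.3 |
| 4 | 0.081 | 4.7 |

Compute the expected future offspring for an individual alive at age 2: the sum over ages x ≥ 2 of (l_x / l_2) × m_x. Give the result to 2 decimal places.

l_2 = 0.350. Conditional survival from age 2 to x is l_x / l_2.
  x=2: (0.350/0.350) × 3.3 = 3.3000
  x=3: (0.210/0.350) × 1.3 = 0.7800
  x=4: (0.081/0.350) × 4.7 = 1.0877
Sum = 3.3000 + 0.7800 + 1.0877 = 5.1677

5.17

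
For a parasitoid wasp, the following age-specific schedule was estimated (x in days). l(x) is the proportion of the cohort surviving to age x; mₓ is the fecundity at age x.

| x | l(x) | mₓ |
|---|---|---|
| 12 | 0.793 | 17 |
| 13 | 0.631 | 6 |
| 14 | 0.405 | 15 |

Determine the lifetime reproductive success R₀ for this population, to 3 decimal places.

23.342

R₀ = Σ l(x) mₓ:
  age 12: 0.793 × 17 = 13.4810
  age 13: 0.631 × 6 = 3.7860
  age 14: 0.405 × 15 = 6.0750
R₀ = 13.4810 + 3.7860 + 6.0750 = 23.3420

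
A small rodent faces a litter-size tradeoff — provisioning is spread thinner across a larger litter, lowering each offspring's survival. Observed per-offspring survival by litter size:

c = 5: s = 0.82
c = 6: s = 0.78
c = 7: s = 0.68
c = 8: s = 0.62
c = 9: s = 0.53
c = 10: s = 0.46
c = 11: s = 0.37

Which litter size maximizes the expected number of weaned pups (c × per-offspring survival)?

8

Expected weaned pups = c × s(c):
  c=5: 5 × 0.82 = 4.100
  c=6: 6 × 0.78 = 4.680
  c=7: 7 × 0.68 = 4.760
  c=8: 8 × 0.62 = 4.960
  c=9: 9 × 0.53 = 4.770
  c=10: 10 × 0.46 = 4.600
  c=11: 11 × 0.37 = 4.070
Maximum at c = 8 (4.960 weaned pups).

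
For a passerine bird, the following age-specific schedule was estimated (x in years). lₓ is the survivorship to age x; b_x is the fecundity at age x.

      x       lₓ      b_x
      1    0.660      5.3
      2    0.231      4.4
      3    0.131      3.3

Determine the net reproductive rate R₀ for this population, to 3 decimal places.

R₀ = Σ lₓ b_x:
  age 1: 0.660 × 5.3 = 3.4980
  age 2: 0.231 × 4.4 = 1.0164
  age 3: 0.131 × 3.3 = 0.4323
R₀ = 3.4980 + 1.0164 + 0.4323 = 4.9467

4.947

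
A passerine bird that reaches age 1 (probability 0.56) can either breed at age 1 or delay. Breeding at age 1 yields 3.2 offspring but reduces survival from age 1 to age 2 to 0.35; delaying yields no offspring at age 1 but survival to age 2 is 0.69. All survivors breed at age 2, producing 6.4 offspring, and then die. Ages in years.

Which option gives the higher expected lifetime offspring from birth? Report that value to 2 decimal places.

3.05

breed at age 1: R₀ = 0.56 × (3.2 + 0.35 × 6.4) = 0.56 × 5.4400 = 3.0464
delay to age 2: R₀ = 0.56 × (0.69 × 6.4) = 0.56 × 4.4160 = 2.4730
Higher: breed at age 1 (3.0464).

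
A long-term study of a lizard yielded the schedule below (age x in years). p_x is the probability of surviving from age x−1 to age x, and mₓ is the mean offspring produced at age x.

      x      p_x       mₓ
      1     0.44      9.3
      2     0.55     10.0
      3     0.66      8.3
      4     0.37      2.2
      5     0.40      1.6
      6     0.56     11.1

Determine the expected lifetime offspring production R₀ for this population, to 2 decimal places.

8.15

Survivorship from birth: l_x = p_1·p_2·…·p_x.
  l_1 = 0.44000
  l_2 = 0.24200
  l_3 = 0.15972
  l_4 = 0.05910
  l_5 = 0.02364
  l_6 = 0.01324
R₀ = Σ l_x mₓ:
  age 1: 0.44000 × 9.3 = 4.0920
  age 2: 0.24200 × 10.0 = 2.4200
  age 3: 0.15972 × 8.3 = 1.3257
  age 4: 0.05910 × 2.2 = 0.1300
  age 5: 0.02364 × 1.6 = 0.0378
  age 6: 0.01324 × 11.1 = 0.1470
R₀ = 4.0920 + 2.4200 + 1.3257 + 0.1300 + 0.0378 + 0.1470 = 8.1525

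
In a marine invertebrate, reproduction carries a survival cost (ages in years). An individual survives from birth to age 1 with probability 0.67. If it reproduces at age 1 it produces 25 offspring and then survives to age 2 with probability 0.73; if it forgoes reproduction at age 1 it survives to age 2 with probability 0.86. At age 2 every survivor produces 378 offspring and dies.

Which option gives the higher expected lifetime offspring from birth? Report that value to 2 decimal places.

breed at age 1: R₀ = 0.67 × (25 + 0.73 × 378) = 0.67 × 300.9400 = 201.6298
delay to age 2: R₀ = 0.67 × (0.86 × 378) = 0.67 × 325.0800 = 217.8036
Higher: delay to age 2 (217.8036).

217.80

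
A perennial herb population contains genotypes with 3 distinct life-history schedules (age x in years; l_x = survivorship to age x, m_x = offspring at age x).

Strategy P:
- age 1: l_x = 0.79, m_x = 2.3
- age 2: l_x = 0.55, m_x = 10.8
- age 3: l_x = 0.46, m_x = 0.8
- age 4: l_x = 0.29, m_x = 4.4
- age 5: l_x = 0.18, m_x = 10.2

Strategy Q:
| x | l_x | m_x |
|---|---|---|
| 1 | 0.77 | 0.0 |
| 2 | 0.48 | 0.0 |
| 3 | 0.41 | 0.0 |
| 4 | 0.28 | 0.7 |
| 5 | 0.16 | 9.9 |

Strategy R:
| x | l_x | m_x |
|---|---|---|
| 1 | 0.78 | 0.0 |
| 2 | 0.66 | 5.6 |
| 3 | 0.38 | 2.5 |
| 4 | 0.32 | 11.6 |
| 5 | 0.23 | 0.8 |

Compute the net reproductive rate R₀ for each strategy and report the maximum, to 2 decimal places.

11.24

Strategy P: R₀ = 0.79×2.3 + 0.55×10.8 + 0.46×0.8 + 0.29×4.4 + 0.18×10.2 = 11.2370
Strategy Q: R₀ = 0.77×0.0 + 0.48×0.0 + 0.41×0.0 + 0.28×0.7 + 0.16×9.9 = 1.7800
Strategy R: R₀ = 0.78×0.0 + 0.66×5.6 + 0.38×2.5 + 0.32×11.6 + 0.23×0.8 = 8.5420
Highest R₀: strategy P with 11.2370.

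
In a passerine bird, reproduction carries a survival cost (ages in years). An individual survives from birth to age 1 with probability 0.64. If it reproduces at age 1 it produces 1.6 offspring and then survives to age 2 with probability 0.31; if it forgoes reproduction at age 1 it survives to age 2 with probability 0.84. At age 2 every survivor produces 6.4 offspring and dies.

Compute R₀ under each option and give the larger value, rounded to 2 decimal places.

3.44

breed at age 1: R₀ = 0.64 × (1.6 + 0.31 × 6.4) = 0.64 × 3.5840 = 2.2938
delay to age 2: R₀ = 0.64 × (0.84 × 6.4) = 0.64 × 5.3760 = 3.4406
Higher: delay to age 2 (3.4406).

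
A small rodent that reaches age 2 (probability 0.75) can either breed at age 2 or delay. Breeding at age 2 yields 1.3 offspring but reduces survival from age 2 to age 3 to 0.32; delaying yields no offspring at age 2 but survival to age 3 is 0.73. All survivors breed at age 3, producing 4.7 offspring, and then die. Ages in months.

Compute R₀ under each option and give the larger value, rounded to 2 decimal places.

2.57

breed at age 2: R₀ = 0.75 × (1.3 + 0.32 × 4.7) = 0.75 × 2.8040 = 2.1030
delay to age 3: R₀ = 0.75 × (0.73 × 4.7) = 0.75 × 3.4310 = 2.5732
Higher: delay to age 3 (2.5732).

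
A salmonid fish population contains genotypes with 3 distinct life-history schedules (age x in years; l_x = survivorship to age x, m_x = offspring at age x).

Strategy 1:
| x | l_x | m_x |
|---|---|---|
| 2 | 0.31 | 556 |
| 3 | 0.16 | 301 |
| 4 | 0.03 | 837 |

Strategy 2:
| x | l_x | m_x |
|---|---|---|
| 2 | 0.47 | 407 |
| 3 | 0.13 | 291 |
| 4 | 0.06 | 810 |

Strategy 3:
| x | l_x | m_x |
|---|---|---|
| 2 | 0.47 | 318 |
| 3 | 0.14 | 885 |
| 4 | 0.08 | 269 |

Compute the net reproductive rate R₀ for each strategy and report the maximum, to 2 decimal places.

Strategy 1: R₀ = 0.31×556 + 0.16×301 + 0.03×837 = 245.6300
Strategy 2: R₀ = 0.47×407 + 0.13×291 + 0.06×810 = 277.7200
Strategy 3: R₀ = 0.47×318 + 0.14×885 + 0.08×269 = 294.8800
Highest R₀: strategy 3 with 294.8800.

294.88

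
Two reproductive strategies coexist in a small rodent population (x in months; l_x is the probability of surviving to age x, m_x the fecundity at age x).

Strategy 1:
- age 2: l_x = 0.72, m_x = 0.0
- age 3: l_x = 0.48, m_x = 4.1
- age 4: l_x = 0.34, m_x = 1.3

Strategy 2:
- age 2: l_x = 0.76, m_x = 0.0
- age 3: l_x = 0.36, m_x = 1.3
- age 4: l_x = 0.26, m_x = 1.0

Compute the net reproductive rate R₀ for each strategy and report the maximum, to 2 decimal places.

Strategy 1: R₀ = 0.72×0.0 + 0.48×4.1 + 0.34×1.3 = 2.4100
Strategy 2: R₀ = 0.76×0.0 + 0.36×1.3 + 0.26×1.0 = 0.7280
Highest R₀: strategy 1 with 2.4100.

2.41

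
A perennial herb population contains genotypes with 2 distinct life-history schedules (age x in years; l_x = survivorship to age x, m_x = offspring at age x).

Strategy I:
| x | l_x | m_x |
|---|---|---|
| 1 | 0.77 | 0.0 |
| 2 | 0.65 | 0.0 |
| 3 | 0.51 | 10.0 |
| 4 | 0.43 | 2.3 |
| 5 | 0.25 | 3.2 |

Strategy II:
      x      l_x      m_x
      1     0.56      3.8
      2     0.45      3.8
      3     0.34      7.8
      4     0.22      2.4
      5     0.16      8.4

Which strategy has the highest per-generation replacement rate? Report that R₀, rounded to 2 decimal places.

Strategy I: R₀ = 0.77×0.0 + 0.65×0.0 + 0.51×10.0 + 0.43×2.3 + 0.25×3.2 = 6.8890
Strategy II: R₀ = 0.56×3.8 + 0.45×3.8 + 0.34×7.8 + 0.22×2.4 + 0.16×8.4 = 8.3620
Highest R₀: strategy II with 8.3620.

8.36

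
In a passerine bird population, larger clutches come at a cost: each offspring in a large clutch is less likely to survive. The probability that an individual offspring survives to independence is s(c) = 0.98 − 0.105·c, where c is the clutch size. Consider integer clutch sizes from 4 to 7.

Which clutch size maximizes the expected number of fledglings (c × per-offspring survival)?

Expected fledglings = c × s(c):
  c=4: 4 × 0.560 = 2.240
  c=5: 5 × 0.455 = 2.275
  c=6: 6 × 0.350 = 2.100
  c=7: 7 × 0.245 = 1.715
Maximum at c = 5 (2.275 fledglings).

5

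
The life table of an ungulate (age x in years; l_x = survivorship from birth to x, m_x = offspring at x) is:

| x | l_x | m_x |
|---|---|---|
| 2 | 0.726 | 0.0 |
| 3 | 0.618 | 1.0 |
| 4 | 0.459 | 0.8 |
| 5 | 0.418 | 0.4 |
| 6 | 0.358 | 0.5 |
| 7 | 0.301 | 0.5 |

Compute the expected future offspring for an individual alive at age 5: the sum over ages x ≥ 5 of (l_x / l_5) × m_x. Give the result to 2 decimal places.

l_5 = 0.418. Conditional survival from age 5 to x is l_x / l_5.
  x=5: (0.418/0.418) × 0.4 = 0.4000
  x=6: (0.358/0.418) × 0.5 = 0.4282
  x=7: (0.301/0.418) × 0.5 = 0.3600
Sum = 0.4000 + 0.4282 + 0.3600 = 1.1883

1.19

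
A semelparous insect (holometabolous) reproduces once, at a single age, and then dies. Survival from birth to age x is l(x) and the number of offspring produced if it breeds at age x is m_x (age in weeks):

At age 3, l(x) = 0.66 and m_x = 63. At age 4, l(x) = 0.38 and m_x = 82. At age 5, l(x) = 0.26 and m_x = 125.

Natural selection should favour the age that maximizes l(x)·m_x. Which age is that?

3

Expected offspring if breeding at age x = l(x) × m_x:
  age 3: 0.66 × 63 = 41.580
  age 4: 0.38 × 82 = 31.160
  age 5: 0.26 × 125 = 32.500
Maximum at age 3 (41.580).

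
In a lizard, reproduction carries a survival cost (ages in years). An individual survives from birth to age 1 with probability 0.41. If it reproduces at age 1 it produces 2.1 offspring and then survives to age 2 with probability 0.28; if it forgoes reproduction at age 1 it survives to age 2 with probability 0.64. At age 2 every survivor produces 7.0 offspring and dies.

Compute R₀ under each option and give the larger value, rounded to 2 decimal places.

breed at age 1: R₀ = 0.41 × (2.1 + 0.28 × 7.0) = 0.41 × 4.0600 = 1.6646
delay to age 2: R₀ = 0.41 × (0.64 × 7.0) = 0.41 × 4.4800 = 1.8368
Higher: delay to age 2 (1.8368).

1.84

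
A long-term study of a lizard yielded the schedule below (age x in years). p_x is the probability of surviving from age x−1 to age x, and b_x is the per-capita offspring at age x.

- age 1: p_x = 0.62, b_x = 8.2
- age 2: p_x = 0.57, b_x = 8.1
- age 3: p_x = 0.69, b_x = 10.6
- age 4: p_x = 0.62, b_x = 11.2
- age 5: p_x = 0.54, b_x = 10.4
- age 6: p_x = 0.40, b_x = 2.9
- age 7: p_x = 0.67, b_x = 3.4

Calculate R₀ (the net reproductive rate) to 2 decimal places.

13.24

Survivorship from birth: l_x = p_1·p_2·…·p_x.
  l_1 = 0.62000
  l_2 = 0.35340
  l_3 = 0.24385
  l_4 = 0.15118
  l_5 = 0.08164
  l_6 = 0.03266
  l_7 = 0.02188
R₀ = Σ l_x b_x:
  age 1: 0.62000 × 8.2 = 5.0840
  age 2: 0.35340 × 8.1 = 2.8625
  age 3: 0.24385 × 10.6 = 2.5848
  age 4: 0.15118 × 11.2 = 1.6932
  age 5: 0.08164 × 10.4 = 0.8491
  age 6: 0.03266 × 2.9 = 0.0947
  age 7: 0.02188 × 3.4 = 0.0744
R₀ = 5.0840 + 2.8625 + 2.5848 + 1.6932 + 0.8491 + 0.0947 + 0.0744 = 13.2427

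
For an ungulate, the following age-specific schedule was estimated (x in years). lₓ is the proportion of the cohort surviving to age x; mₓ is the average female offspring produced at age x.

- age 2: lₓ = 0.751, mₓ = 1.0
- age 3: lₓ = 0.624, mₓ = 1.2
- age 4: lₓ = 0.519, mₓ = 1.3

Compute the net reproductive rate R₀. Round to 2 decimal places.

R₀ = Σ lₓ mₓ:
  age 2: 0.751 × 1.0 = 0.7510
  age 3: 0.624 × 1.2 = 0.7488
  age 4: 0.519 × 1.3 = 0.6747
R₀ = 0.7510 + 0.7488 + 0.6747 = 2.1745

2.17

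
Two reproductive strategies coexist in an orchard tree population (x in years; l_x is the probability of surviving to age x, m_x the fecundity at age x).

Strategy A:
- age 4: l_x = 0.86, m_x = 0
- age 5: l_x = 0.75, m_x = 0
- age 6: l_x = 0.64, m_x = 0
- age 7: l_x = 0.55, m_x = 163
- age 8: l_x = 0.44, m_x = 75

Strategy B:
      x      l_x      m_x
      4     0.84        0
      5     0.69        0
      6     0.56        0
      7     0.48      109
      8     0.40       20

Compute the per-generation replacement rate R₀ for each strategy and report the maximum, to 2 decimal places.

Strategy A: R₀ = 0.86×0 + 0.75×0 + 0.64×0 + 0.55×163 + 0.44×75 = 122.6500
Strategy B: R₀ = 0.84×0 + 0.69×0 + 0.56×0 + 0.48×109 + 0.40×20 = 60.3200
Highest R₀: strategy A with 122.6500.

122.65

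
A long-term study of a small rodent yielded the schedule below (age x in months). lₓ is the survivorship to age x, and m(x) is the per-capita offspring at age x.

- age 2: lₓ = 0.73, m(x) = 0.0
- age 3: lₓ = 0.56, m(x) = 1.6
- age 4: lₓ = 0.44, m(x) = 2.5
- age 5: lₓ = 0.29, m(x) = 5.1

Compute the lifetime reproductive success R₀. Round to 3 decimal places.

R₀ = Σ lₓ m(x):
  age 2: 0.73 × 0.0 = 0.0000
  age 3: 0.56 × 1.6 = 0.8960
  age 4: 0.44 × 2.5 = 1.1000
  age 5: 0.29 × 5.1 = 1.4790
R₀ = 0.0000 + 0.8960 + 1.1000 + 1.4790 = 3.4750

3.475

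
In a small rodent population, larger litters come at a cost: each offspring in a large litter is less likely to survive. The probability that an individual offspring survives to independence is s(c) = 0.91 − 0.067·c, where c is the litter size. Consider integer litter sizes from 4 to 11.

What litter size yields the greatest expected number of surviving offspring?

7

Expected surviving offspring = c × s(c):
  c=4: 4 × 0.642 = 2.568
  c=5: 5 × 0.575 = 2.875
  c=6: 6 × 0.508 = 3.048
  c=7: 7 × 0.441 = 3.087
  c=8: 8 × 0.374 = 2.992
  c=9: 9 × 0.307 = 2.763
  c=10: 10 × 0.240 = 2.400
  c=11: 11 × 0.173 = 1.903
Maximum at c = 7 (3.087 surviving offspring).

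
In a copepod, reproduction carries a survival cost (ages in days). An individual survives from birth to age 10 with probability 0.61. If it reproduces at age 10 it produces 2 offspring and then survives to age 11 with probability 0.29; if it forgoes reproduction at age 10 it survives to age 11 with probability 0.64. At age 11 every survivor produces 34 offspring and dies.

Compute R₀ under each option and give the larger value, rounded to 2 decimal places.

breed at age 10: R₀ = 0.61 × (2 + 0.29 × 34) = 0.61 × 11.8600 = 7.2346
delay to age 11: R₀ = 0.61 × (0.64 × 34) = 0.61 × 21.7600 = 13.2736
Higher: delay to age 11 (13.2736).

13.27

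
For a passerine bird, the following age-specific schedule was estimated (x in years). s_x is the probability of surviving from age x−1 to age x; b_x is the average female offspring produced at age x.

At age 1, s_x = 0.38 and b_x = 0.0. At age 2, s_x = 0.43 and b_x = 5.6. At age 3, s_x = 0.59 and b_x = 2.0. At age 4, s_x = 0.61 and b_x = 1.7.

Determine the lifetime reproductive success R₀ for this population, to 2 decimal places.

Survivorship from birth: l_x = s_1·s_2·…·s_x.
  l_1 = 0.38000
  l_2 = 0.16340
  l_3 = 0.09641
  l_4 = 0.05881
R₀ = Σ l_x b_x:
  age 1: 0.38000 × 0.0 = 0.0000
  age 2: 0.16340 × 5.6 = 0.9150
  age 3: 0.09641 × 2.0 = 0.1928
  age 4: 0.05881 × 1.7 = 0.1000
R₀ = 0.0000 + 0.9150 + 0.1928 + 0.1000 = 1.2078

1.21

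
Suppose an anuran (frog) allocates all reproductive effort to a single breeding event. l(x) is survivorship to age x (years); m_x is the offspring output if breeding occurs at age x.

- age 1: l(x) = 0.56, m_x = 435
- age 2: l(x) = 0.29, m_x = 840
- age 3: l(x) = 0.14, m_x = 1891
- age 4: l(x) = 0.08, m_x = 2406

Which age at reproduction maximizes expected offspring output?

Expected offspring if breeding at age x = l(x) × m_x:
  age 1: 0.56 × 435 = 243.600
  age 2: 0.29 × 840 = 243.600
  age 3: 0.14 × 1891 = 264.740
  age 4: 0.08 × 2406 = 192.480
Maximum at age 3 (264.740).

3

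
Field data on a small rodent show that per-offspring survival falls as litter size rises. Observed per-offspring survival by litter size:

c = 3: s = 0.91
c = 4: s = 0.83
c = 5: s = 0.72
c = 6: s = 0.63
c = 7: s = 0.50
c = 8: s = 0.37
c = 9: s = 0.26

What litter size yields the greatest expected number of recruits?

6

Expected recruits = c × s(c):
  c=3: 3 × 0.91 = 2.730
  c=4: 4 × 0.83 = 3.320
  c=5: 5 × 0.72 = 3.600
  c=6: 6 × 0.63 = 3.780
  c=7: 7 × 0.50 = 3.500
  c=8: 8 × 0.37 = 2.960
  c=9: 9 × 0.26 = 2.340
Maximum at c = 6 (3.780 recruits).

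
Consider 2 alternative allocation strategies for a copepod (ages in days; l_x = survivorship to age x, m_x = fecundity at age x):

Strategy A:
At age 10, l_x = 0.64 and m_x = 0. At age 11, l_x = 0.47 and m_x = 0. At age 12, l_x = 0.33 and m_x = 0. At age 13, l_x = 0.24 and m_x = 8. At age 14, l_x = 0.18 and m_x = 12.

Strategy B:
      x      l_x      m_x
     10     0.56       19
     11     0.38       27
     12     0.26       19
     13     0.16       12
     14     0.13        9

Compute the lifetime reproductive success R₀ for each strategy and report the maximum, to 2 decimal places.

28.93

Strategy A: R₀ = 0.64×0 + 0.47×0 + 0.33×0 + 0.24×8 + 0.18×12 = 4.0800
Strategy B: R₀ = 0.56×19 + 0.38×27 + 0.26×19 + 0.16×12 + 0.13×9 = 28.9300
Highest R₀: strategy B with 28.9300.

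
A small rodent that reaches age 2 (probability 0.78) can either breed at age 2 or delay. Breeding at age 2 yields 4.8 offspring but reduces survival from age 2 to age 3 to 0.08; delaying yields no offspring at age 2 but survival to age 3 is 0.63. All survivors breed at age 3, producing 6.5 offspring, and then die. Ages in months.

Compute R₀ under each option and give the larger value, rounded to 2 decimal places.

4.15

breed at age 2: R₀ = 0.78 × (4.8 + 0.08 × 6.5) = 0.78 × 5.3200 = 4.1496
delay to age 3: R₀ = 0.78 × (0.63 × 6.5) = 0.78 × 4.0950 = 3.1941
Higher: breed at age 2 (4.1496).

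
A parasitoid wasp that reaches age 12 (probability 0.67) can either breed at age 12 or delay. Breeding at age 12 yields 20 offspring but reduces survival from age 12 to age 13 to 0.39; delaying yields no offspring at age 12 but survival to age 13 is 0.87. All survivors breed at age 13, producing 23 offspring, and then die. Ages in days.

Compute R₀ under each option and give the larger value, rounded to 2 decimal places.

19.41

breed at age 12: R₀ = 0.67 × (20 + 0.39 × 23) = 0.67 × 28.9700 = 19.4099
delay to age 13: R₀ = 0.67 × (0.87 × 23) = 0.67 × 20.0100 = 13.4067
Higher: breed at age 12 (19.4099).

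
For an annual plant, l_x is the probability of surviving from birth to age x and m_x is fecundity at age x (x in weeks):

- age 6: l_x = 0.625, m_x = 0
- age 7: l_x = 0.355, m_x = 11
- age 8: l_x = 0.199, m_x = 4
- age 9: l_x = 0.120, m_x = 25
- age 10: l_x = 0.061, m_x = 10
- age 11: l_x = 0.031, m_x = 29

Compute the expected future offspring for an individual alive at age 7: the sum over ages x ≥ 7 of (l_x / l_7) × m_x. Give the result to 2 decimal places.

25.94

l_7 = 0.355. Conditional survival from age 7 to x is l_x / l_7.
  x=7: (0.355/0.355) × 11 = 11.0000
  x=8: (0.199/0.355) × 4 = 2.2423
  x=9: (0.120/0.355) × 25 = 8.4507
  x=10: (0.061/0.355) × 10 = 1.7183
  x=11: (0.031/0.355) × 29 = 2.5324
Sum = 11.0000 + 2.2423 + 8.4507 + 1.7183 + 2.5324 = 25.9437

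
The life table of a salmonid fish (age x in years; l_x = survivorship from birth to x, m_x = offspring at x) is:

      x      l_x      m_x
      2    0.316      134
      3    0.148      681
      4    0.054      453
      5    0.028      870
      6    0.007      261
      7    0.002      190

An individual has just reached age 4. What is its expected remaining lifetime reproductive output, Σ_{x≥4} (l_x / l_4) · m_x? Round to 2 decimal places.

l_4 = 0.054. Conditional survival from age 4 to x is l_x / l_4.
  x=4: (0.054/0.054) × 453 = 453.0000
  x=5: (0.028/0.054) × 870 = 451.1111
  x=6: (0.007/0.054) × 261 = 33.8333
  x=7: (0.002/0.054) × 190 = 7.0370
Sum = 453.0000 + 451.1111 + 33.8333 + 7.0370 = 944.9815

944.98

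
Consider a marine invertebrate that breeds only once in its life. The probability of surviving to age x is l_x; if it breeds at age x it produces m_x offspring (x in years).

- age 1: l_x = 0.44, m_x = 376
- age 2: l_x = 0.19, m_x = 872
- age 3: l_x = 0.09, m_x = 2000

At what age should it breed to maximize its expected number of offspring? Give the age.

Expected offspring if breeding at age x = l_x × m_x:
  age 1: 0.44 × 376 = 165.440
  age 2: 0.19 × 872 = 165.680
  age 3: 0.09 × 2000 = 180.000
Maximum at age 3 (180.000).

3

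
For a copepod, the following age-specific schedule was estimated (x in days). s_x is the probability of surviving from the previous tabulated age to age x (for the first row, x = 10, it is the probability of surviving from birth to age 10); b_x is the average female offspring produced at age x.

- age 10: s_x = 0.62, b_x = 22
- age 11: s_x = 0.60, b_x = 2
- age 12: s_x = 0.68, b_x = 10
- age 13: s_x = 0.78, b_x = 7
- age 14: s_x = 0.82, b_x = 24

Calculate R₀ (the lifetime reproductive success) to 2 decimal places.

22.18

Survivorship from birth: l_x = s_10·s_11·…·s_x.
  l_10 = 0.62000
  l_11 = 0.37200
  l_12 = 0.25296
  l_13 = 0.19731
  l_14 = 0.16179
R₀ = Σ l_x b_x:
  age 10: 0.62000 × 22 = 13.6400
  age 11: 0.37200 × 2 = 0.7440
  age 12: 0.25296 × 10 = 2.5296
  age 13: 0.19731 × 7 = 1.3812
  age 14: 0.16179 × 24 = 3.8830
R₀ = 13.6400 + 0.7440 + 2.5296 + 1.3812 + 3.8830 = 22.1777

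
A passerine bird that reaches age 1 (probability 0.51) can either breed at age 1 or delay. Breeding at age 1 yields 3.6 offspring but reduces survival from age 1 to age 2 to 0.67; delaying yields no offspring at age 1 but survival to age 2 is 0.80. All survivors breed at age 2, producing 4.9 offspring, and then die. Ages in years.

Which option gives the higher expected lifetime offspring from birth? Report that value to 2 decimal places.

breed at age 1: R₀ = 0.51 × (3.6 + 0.67 × 4.9) = 0.51 × 6.8830 = 3.5103
delay to age 2: R₀ = 0.51 × (0.80 × 4.9) = 0.51 × 3.9200 = 1.9992
Higher: breed at age 1 (3.5103).

3.51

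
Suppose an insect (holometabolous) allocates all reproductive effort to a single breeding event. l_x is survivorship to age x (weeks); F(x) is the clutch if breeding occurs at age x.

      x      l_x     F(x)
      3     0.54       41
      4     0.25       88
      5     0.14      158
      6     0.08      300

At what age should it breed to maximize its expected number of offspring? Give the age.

Expected offspring if breeding at age x = l_x × F(x):
  age 3: 0.54 × 41 = 22.140
  age 4: 0.25 × 88 = 22.000
  age 5: 0.14 × 158 = 22.120
  age 6: 0.08 × 300 = 24.000
Maximum at age 6 (24.000).

6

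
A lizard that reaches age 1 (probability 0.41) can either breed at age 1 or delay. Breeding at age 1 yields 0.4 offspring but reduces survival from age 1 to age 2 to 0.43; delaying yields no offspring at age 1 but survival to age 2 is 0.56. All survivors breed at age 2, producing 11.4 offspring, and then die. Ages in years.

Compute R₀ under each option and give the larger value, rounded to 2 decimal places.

2.62

breed at age 1: R₀ = 0.41 × (0.4 + 0.43 × 11.4) = 0.41 × 5.3020 = 2.1738
delay to age 2: R₀ = 0.41 × (0.56 × 11.4) = 0.41 × 6.3840 = 2.6174
Higher: delay to age 2 (2.6174).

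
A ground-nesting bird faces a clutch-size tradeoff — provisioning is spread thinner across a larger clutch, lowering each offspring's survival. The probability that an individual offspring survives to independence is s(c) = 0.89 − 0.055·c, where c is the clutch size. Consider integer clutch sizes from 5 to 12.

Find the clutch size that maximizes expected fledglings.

Expected fledglings = c × s(c):
  c=5: 5 × 0.615 = 3.075
  c=6: 6 × 0.560 = 3.360
  c=7: 7 × 0.505 = 3.535
  c=8: 8 × 0.450 = 3.600
  c=9: 9 × 0.395 = 3.555
  c=10: 10 × 0.340 = 3.400
  c=11: 11 × 0.285 = 3.135
  c=12: 12 × 0.230 = 2.760
Maximum at c = 8 (3.600 fledglings).

8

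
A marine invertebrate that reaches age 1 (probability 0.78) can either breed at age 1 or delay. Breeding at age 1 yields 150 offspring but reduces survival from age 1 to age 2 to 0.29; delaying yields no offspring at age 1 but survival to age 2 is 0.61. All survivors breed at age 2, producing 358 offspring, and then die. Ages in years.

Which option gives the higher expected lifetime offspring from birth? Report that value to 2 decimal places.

breed at age 1: R₀ = 0.78 × (150 + 0.29 × 358) = 0.78 × 253.8200 = 197.9796
delay to age 2: R₀ = 0.78 × (0.61 × 358) = 0.78 × 218.3800 = 170.3364
Higher: breed at age 1 (197.9796).

197.98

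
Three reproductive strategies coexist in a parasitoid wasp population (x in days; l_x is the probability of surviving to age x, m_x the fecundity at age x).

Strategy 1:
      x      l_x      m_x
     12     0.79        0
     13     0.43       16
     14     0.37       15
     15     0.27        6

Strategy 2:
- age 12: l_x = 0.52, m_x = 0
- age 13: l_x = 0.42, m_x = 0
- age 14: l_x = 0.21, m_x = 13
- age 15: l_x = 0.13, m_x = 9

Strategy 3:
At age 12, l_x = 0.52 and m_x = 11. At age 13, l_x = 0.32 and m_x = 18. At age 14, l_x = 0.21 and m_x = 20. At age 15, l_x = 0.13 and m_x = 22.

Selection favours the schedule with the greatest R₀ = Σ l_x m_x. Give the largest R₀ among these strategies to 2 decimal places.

Strategy 1: R₀ = 0.79×0 + 0.43×16 + 0.37×15 + 0.27×6 = 14.0500
Strategy 2: R₀ = 0.52×0 + 0.42×0 + 0.21×13 + 0.13×9 = 3.9000
Strategy 3: R₀ = 0.52×11 + 0.32×18 + 0.21×20 + 0.13×22 = 18.5400
Highest R₀: strategy 3 with 18.5400.

18.54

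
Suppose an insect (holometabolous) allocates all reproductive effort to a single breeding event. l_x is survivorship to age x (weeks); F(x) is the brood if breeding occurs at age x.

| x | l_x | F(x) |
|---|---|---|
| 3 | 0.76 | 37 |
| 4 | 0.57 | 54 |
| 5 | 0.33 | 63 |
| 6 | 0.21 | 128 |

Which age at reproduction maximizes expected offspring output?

Expected offspring if breeding at age x = l_x × F(x):
  age 3: 0.76 × 37 = 28.120
  age 4: 0.57 × 54 = 30.780
  age 5: 0.33 × 63 = 20.790
  age 6: 0.21 × 128 = 26.880
Maximum at age 4 (30.780).

4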